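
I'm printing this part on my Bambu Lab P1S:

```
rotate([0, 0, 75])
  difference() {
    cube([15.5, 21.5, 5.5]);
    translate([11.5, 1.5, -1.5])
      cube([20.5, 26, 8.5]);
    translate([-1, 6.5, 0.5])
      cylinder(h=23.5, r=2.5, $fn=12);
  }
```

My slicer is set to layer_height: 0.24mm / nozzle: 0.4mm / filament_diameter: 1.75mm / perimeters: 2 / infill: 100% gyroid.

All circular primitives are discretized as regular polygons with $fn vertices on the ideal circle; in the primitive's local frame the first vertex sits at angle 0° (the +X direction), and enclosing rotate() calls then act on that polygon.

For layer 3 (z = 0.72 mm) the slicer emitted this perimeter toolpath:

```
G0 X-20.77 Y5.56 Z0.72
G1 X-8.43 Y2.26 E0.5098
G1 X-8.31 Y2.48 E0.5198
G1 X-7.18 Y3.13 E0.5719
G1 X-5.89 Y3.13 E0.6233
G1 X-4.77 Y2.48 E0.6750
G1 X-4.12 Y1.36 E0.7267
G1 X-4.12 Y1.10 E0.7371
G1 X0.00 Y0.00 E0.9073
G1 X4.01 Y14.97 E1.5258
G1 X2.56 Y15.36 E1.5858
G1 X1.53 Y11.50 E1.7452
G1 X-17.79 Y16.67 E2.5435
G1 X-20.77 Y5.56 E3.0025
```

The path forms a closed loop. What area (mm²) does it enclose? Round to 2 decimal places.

Apply the shoelace formula to the sequence of (X, Y) vertices; enclosed area = 248.66 mm².

248.66 mm²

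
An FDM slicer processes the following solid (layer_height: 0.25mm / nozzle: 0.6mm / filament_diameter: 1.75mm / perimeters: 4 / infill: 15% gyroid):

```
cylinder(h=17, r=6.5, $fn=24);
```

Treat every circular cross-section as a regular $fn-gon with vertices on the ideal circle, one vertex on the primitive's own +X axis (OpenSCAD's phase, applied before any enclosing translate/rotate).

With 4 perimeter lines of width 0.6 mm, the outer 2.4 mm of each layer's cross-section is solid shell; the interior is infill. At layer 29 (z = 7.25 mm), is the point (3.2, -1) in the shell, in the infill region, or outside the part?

infill

At z = 7.25 mm: the r=6.5 cylinder contributes a regular 24-gon of circumradius 6.5. Overall, the cross-section is a single solid region. The nearest boundary edge runs (5.63, -3.25)→(6.28, -1.68); distance from the point to it = 3.11 mm. The point is inside the cross-section and 3.11 mm from the nearest boundary — more than the 2.4 mm shell width (4 × 0.6), so it's in the infill interior.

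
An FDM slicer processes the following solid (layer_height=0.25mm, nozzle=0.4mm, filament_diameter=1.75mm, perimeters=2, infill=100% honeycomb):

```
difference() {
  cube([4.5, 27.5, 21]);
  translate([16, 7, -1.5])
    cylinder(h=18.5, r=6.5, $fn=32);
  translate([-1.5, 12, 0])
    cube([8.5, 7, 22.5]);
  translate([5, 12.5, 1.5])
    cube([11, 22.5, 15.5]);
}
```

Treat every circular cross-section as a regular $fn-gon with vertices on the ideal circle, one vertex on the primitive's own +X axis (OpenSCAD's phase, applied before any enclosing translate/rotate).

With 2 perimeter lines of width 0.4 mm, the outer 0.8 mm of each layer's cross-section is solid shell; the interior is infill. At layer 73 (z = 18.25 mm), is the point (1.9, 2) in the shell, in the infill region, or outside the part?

infill

At z = 18.25 mm: the 4.5×27.5 cube contributes its full rectangle; the cylinder at (16, 7) is absent (z outside [-1.5, 17]); the cube at (-1.5, 12) is present — its section is the full 8.5×7 rectangle; the cube at (5, 12.5) is absent (z outside [1.5, 17]); Subtracting the remaining from the first: starting from the 4.5×27.5 cube, the 8.5×7 cube at (-1.5, 12) partially overlaps it — only the 31.50 mm² overlap (of its 59.50 mm²) is removed, clipping the outline — 2 connected regions. Overall, the cross-section has 2 separate islands. The nearest boundary edge runs (0.00, 0.00)→(0.00, 12.00); distance from the point to it = 1.90 mm. (Shell/infill is judged within the island containing the point — the largest one.) The point is inside the cross-section and 1.90 mm from the nearest boundary — more than the 0.8 mm shell width (2 × 0.4), so it's in the infill interior.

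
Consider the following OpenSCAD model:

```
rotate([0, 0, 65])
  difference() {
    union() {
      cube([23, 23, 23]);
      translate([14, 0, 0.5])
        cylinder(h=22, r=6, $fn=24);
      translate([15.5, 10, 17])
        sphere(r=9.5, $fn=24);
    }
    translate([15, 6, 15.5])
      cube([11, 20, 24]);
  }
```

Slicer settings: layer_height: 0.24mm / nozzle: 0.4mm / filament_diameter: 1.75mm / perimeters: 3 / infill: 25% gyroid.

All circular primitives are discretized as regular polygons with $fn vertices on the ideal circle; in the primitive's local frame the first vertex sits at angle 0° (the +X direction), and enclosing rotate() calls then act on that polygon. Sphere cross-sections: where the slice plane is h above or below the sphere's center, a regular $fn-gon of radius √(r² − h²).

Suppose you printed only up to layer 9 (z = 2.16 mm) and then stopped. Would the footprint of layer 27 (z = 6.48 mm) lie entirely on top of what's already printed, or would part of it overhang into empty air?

entirely on top

Compare the two slices. At z = 2.16: the cube is present — its section is the full 23×23 rectangle (area 529.00 mm²); the r=6 cylinder at (14, 0) contributes a regular 24-gon of circumradius 6 (area = (24/2)·6.000²·sin(360°/24) = 111.81 mm²); the sphere at (15.5, 10) is not intersected at this z (|z−center|=14.840 > r=9.5); Combining (union): the regions partially overlap — summed areas 640.81 mm² minus the doubly-counted overlap 55.90 mm² gives 584.90 mm² — area = 584.90 mm²; the cube at (15, 6) is not intersected at this z (z outside [15.5, 39.5]); Subtracting the remaining from the first: none of the subtracted shapes is present at this height, so that combined region is unchanged — area = 584.90 mm²; (rotated 65° about Z; rotation is an isometry so areas/perimeters/island counts are preserved). At z = 6.48: the cube (footprint 23×23) is included at this height (area 529.00 mm²); the r=6 cylinder at (14, 0) contributes a regular 24-gon of circumradius 6 (area = (24/2)·6.000²·sin(360°/24) = 111.81 mm²); the sphere at (15.5, 10) is absent (|z−center|=10.520 > r=9.5); Merging all regions: the regions partially overlap — summed areas 640.81 mm² minus the doubly-counted overlap 55.90 mm² gives 584.90 mm² — area = 584.90 mm²; the cube at (15, 6) is absent (z outside [15.5, 39.5]); Taking the first minus the rest: none of the subtracted shapes is present at this height, so that combined region is unchanged — area = 584.90 mm²; (rotated 65° about Z; rotation is an isometry so areas/perimeters/island counts are preserved). Checking containment: the cross-section at z = 6.48 is a subset of the cross-section at z = 2.16.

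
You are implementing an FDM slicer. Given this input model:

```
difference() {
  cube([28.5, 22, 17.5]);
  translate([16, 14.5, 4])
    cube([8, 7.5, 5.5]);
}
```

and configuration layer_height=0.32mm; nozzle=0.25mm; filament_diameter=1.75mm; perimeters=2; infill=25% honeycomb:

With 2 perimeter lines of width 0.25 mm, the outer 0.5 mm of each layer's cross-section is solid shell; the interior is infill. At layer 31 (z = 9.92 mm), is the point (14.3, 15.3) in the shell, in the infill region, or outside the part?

infill

At z = 9.92 mm: the 28.5×22 cube contributes its full rectangle; the cube at (16, 14.5) does not reach this height (z outside [4, 9.5]); Subtracting the remaining from the first: none of the subtracted shapes is present at this height, so the 28.5×22 cube is unchanged — 1 connected region. Overall, the cross-section is a single solid region. The nearest boundary edge runs (28.50, 22.00)→(0.00, 22.00); distance from the point to it = 6.70 mm. The point is inside the cross-section and 6.70 mm from the nearest boundary — more than the 0.5 mm shell width (2 × 0.25), so it's in the infill interior.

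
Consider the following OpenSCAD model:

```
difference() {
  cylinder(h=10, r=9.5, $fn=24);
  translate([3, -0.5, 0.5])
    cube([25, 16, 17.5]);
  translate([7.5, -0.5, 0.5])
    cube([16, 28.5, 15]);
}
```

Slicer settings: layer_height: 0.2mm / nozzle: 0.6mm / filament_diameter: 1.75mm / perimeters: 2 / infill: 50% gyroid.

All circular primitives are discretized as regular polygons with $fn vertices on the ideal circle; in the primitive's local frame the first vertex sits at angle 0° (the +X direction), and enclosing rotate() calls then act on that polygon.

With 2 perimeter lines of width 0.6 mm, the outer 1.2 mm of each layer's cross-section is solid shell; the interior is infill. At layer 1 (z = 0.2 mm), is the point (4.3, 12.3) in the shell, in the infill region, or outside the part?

At z = 0.2 mm: the cylinder: section is a regular 24-gon, circumradius r=9.5; the cube at (3, -0.5) does not reach this height (z outside [0.5, 18]); the cube at (7.5, -0.5) is not intersected at this z (z outside [0.5, 15.5]); Subtracting the remaining from the first: none of the subtracted shapes is present at this height, so the r=9.5 cylinder is unchanged — 1 connected region. Overall, the cross-section is a single solid region. The nearest boundary edge runs (4.75, 8.23)→(2.46, 9.18); distance from the point to it = 3.59 mm. The point is not inside any of the regions above, so it lies outside the cross-section (3.59 mm from the nearest boundary).

outside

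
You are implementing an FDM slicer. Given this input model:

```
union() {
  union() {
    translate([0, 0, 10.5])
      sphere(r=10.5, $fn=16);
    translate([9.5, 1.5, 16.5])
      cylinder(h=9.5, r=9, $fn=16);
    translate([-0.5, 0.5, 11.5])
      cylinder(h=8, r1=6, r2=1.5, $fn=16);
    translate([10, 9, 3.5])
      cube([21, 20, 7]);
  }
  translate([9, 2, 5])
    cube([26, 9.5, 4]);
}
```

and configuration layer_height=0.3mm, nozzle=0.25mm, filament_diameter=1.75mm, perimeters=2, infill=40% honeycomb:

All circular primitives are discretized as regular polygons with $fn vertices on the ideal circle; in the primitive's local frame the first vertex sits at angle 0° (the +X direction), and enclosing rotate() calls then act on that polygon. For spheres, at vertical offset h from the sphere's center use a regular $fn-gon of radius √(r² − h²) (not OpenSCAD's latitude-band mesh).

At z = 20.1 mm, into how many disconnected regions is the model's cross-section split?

At z = 20.1 mm: the sphere: section is a regular 16-gon, circumradius = √(r²−h²) = √(10.5²−9.6²) = 4.253; the r=9 cylinder at (9.5, 1.5) contributes a regular 16-gon of circumradius 9; the cone at (-0.5, 0.5) is not intersected at this z (z outside [11.5, 19.5]); the cube at (10, 9) is not intersected at this z (z outside [3.5, 10.5]); Taking the union: the regions partially overlap (shared area 19.01 mm²), so overlapping operands fuse into one piece — 1 connected region; the cube at (9, 2) is not intersected at this z (z outside [5, 9]); Merging all regions: only the result so far is present, so the union is just that shape — 1 connected region. The result has 1 disconnected region.

1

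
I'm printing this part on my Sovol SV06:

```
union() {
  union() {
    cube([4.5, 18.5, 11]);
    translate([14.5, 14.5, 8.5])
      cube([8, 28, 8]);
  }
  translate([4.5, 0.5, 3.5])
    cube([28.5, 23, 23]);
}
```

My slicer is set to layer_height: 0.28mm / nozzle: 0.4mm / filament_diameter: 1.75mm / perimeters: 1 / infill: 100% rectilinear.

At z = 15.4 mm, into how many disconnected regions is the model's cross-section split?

At z = 15.4 mm: the cube is not intersected at this z (z outside [0, 11]); the 8×28 cube at (14.5, 14.5) contributes its full rectangle; Combining (union): only the 8×28 cube at (14.5, 14.5) is present, so the union is just that shape — 1 connected region; the 28.5×23 cube at (4.5, 0.5) contributes its full rectangle; Taking the union: the regions partially overlap (shared area 72.00 mm²), so overlapping operands fuse into one piece — 1 connected region. The result has 1 disconnected region.

1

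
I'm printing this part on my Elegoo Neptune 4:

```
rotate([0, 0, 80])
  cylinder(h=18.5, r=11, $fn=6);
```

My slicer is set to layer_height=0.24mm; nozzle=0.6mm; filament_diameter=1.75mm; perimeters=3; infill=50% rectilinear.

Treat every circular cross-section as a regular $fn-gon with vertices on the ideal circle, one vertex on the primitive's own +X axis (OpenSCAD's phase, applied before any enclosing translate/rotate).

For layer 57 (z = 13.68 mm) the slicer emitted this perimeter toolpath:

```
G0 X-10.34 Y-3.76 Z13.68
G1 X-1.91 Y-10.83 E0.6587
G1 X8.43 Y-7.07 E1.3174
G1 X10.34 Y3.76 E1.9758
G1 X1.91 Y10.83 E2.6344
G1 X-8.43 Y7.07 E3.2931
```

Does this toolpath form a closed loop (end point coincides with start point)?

no

Start point (G0): (-10.34, -3.76). End point (last G1): the path does not return to the start — open.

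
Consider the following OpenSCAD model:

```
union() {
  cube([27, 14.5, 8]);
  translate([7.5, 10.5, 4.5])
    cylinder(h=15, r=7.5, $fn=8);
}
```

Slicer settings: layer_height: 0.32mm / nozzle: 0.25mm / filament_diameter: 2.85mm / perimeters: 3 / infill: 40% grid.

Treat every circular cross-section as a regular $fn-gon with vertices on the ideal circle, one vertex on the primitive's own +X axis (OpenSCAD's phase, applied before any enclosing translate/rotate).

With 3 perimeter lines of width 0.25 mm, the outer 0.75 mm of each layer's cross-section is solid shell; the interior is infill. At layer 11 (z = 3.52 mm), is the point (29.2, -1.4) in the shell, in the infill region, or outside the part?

outside

At z = 3.52 mm: the 27×14.5 cube contributes its full rectangle; the cylinder at (7.5, 10.5) does not reach this height (z outside [4.5, 19.5]); Merging all regions: only the 27×14.5 cube is present, so the union is just that shape — 1 connected region. Overall, the cross-section is a single solid region. The nearest boundary edge runs (0.00, 0.00)→(27.00, 0.00); distance from the point to it = 2.61 mm. The point is not inside any of the regions above, so it lies outside the cross-section (2.61 mm from the nearest boundary).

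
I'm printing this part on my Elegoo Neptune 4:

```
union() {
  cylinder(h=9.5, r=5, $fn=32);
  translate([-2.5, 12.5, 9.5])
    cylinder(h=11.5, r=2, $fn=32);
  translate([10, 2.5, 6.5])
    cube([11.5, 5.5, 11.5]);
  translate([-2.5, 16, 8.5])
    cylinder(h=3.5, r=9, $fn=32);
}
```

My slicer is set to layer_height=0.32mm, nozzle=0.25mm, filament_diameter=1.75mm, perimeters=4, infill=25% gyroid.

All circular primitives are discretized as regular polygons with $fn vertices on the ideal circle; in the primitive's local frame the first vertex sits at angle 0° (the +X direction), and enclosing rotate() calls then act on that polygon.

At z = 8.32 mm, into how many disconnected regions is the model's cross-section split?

2

At z = 8.32 mm: the r=5 cylinder contributes a regular 32-gon of circumradius 5; the cylinder at (-2.5, 12.5) does not reach this height (z outside [9.5, 21]); the cube at (10, 2.5) (footprint 11.5×5.5) is included at this height; the cylinder at (-2.5, 16) is not intersected at this z (z outside [8.5, 12]); Taking the union: the 2 present regions are separate (no shared area or edge), so areas and boundary lengths simply add and each stays a separate island — 2 connected regions. The result has 2 disconnected regions.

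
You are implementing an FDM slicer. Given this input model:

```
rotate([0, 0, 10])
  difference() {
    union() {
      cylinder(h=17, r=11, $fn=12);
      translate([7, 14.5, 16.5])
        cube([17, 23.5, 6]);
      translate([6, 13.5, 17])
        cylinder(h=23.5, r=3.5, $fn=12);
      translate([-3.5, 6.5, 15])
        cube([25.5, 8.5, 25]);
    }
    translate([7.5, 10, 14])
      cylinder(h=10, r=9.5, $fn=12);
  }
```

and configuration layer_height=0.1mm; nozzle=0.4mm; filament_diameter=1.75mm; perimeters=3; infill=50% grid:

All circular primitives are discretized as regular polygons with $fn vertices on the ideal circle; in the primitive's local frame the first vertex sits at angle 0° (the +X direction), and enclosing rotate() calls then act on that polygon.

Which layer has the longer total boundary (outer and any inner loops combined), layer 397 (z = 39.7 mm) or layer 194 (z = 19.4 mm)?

Layer 397 (z = 39.7): the cylinder is absent (z outside [0, 17]); the cube at (7, 14.5) is not intersected at this z (z outside [16.5, 22.5]); the r=3.5 cylinder at (6, 13.5) contributes a regular 12-gon of circumradius 3.5 (perimeter = 2·12·3.500·sin(180°/12) = 21.74 mm); the cube at (-3.5, 6.5) is present — its section is the full 25.5×8.5 rectangle (perimeter 68.00 mm); Merging all regions: the regions partially overlap (shared area 28.27 mm²), so the edge portions inside another operand are dropped and the merged outline is re-measured after clipping — boundary = 69.57 mm; the cylinder at (7.5, 10) is not intersected at this z (z outside [14, 24]); Taking the first minus the rest: none of the subtracted shapes is present at this height, so that combined region is unchanged — boundary = 69.57 mm; (whole slice rotated 10° about Z — lengths, areas and connectivity unchanged). So its perimeter = 69.57 mm. Layer 194 (z = 19.4): the cylinder is not intersected at this z (z outside [0, 17]); the 17×23.5 cube at (7, 14.5) contributes its full rectangle (perimeter 81.00 mm); the cylinder at (6, 13.5): section is a regular 12-gon, circumradius r=3.5 (perimeter = 2·12·3.500·sin(180°/12) = 21.74 mm); the 25.5×8.5 cube at (-3.5, 6.5) contributes its full rectangle (perimeter 68.00 mm); Combining (union): the regions partially overlap (shared area 38.15 mm²), so the edge portions inside another operand are dropped and the merged outline is re-measured after clipping — boundary = 117.09 mm; the cylinder at (7.5, 10): section is a regular 12-gon, circumradius r=9.5 (perimeter = 2·12·9.500·sin(180°/12) = 59.01 mm); After the difference (first − rest): starting from that combined region, the r=9.5 cylinder at (7.5, 10) partially overlaps it — only the 183.35 mm² overlap (of its 270.75 mm²) is removed, clipping the outline — boundary = 116.82 mm; (whole slice rotated 10° about Z — lengths, areas and connectivity unchanged). So its perimeter = 116.82 mm. Layer 194 is larger (116.82 vs 69.57 mm).

layer 194 (z = 19.4 mm)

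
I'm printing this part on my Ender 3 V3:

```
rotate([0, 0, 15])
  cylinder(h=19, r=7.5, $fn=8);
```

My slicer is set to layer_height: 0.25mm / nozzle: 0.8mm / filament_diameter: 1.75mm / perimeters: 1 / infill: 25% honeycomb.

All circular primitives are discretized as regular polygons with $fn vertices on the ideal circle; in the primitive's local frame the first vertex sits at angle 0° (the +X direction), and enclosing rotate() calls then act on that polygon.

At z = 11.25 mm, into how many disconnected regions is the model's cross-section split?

At z = 11.25 mm: the cylinder: section is a regular 8-gon, circumradius r=7.5; (rotated 15° about Z; rotation is an isometry so areas/perimeters/island counts are preserved). The result has 1 disconnected region.

1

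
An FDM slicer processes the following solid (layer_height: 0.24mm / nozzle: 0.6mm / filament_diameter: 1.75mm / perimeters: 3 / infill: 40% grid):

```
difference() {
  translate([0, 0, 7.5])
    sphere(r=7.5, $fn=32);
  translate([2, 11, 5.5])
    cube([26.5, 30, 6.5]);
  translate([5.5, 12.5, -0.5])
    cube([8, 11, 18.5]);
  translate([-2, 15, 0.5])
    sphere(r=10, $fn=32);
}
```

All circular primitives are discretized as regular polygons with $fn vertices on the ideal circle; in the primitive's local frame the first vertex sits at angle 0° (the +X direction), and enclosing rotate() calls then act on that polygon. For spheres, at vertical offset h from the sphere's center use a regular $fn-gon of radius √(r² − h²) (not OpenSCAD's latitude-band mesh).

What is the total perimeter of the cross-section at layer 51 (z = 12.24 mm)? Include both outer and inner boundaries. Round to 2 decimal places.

At z = 12.24 mm: the r=7.5 sphere contributes a regular 32-gon of circumradius √(7.5²−4.74²) = 5.812 (perimeter = 2·32·5.812·sin(180°/32) = 36.46 mm); the cube at (2, 11) does not reach this height (z outside [5.5, 12]); the 8×11 cube at (5.5, 12.5) contributes its full rectangle (perimeter 38.00 mm); the sphere at (-2, 15) is not intersected at this z (|z−center|=11.740 > r=10); Subtracting the remaining from the first: starting from the r=7.5 sphere, the 8×11 cube at (5.5, 12.5) misses the remaining region (no effect) — boundary = 36.46 mm. Overall, the cross-section is a single solid region. Total boundary length (outer) = 36.46 mm.

36.46 mm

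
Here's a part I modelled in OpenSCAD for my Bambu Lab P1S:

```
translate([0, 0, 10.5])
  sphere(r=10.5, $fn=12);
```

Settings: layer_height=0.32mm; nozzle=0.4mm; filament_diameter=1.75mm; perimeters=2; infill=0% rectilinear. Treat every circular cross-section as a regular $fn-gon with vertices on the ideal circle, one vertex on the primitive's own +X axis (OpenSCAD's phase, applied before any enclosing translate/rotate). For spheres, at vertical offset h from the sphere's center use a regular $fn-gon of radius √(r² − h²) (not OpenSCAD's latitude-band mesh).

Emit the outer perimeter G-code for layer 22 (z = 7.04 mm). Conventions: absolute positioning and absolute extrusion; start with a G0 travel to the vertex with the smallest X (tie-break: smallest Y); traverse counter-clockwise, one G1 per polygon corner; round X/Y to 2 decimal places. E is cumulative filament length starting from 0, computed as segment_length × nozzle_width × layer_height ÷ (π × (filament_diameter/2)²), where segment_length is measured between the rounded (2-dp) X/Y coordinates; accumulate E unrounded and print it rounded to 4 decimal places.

G0 X-9.91 Y0.00 Z7.04
G1 X-8.59 Y-4.96 E0.2731
G1 X-4.96 Y-8.59 E0.5463
G1 X0.00 Y-9.91 E0.8195
G1 X4.96 Y-8.59 E1.0926
G1 X8.59 Y-4.96 E1.3658
G1 X9.91 Y0.00 E1.6389
G1 X8.59 Y4.96 E1.9121
G1 X4.96 Y8.59 E2.1853
G1 X0.00 Y9.91 E2.4584
G1 X-4.96 Y8.59 E2.7315
G1 X-8.59 Y4.96 E3.0047
G1 X-9.91 Y0.00 E3.2779

At z = 7.04 mm: the r=10.5 sphere slices to a regular 12-gon of circumradius 9.914 (√(r²−h²) with h=3.46 from center). The outline is a single polygon with 12 vertices. Extrusion per mm of travel: 0.4 × 0.32 / (π × 0.875²) = 0.053216. Accumulating E over each segment gives final E = 3.2779.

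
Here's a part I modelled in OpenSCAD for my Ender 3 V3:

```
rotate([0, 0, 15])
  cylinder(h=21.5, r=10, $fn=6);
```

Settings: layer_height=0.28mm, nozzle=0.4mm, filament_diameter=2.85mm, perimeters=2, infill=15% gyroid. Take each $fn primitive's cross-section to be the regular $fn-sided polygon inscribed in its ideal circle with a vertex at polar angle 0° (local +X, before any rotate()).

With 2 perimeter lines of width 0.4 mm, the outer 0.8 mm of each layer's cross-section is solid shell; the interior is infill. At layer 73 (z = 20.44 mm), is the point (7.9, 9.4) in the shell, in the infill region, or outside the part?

At z = 20.44 mm: the cylinder: section is a regular 6-gon, circumradius r=10; (rotated 15° about Z; rotation is an isometry so areas/perimeters/island counts are preserved). Overall, the cross-section is a single solid region. Undo the 15° rotation: the query point maps to (10.064, 7.035) in the un-rotated model frame. The nearest boundary edge runs (10.00, 0.00)→(5.00, 8.66); distance from the point to it = 3.57 mm. The point is not inside any of the regions above, so it lies outside the cross-section (3.57 mm from the nearest boundary).

outside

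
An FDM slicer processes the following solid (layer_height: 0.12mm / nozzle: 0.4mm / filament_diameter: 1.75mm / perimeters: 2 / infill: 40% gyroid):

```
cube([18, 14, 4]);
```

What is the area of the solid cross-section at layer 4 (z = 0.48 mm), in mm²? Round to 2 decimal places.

At z = 0.48 mm: the cube is present — its section is the full 18×14 rectangle (area 252.00 mm²). Overall, the cross-section is a single solid region. Net area = 252.00 mm².

252.00 mm²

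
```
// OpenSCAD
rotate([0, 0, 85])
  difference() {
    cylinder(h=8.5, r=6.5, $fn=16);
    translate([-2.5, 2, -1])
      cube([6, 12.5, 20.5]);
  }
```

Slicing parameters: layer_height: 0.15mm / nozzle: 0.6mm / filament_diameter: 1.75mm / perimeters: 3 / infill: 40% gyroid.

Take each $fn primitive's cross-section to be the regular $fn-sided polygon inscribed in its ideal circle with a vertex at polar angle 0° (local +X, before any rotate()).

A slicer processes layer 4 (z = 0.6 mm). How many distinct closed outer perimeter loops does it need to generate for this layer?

At z = 0.6 mm: the r=6.5 cylinder contributes a regular 16-gon of circumradius 6.5; the cube at (-2.5, 2) is present — its section is the full 6×12.5 rectangle; After the difference (first − rest): starting from the r=6.5 cylinder, the 6×12.5 cube at (-2.5, 2) partially overlaps it — only the 24.92 mm² overlap (of its 75.00 mm²) is removed, clipping the outline — 1 connected region; (whole slice rotated 85° about Z — lengths, areas and connectivity unchanged). The result has 1 disconnected region.

1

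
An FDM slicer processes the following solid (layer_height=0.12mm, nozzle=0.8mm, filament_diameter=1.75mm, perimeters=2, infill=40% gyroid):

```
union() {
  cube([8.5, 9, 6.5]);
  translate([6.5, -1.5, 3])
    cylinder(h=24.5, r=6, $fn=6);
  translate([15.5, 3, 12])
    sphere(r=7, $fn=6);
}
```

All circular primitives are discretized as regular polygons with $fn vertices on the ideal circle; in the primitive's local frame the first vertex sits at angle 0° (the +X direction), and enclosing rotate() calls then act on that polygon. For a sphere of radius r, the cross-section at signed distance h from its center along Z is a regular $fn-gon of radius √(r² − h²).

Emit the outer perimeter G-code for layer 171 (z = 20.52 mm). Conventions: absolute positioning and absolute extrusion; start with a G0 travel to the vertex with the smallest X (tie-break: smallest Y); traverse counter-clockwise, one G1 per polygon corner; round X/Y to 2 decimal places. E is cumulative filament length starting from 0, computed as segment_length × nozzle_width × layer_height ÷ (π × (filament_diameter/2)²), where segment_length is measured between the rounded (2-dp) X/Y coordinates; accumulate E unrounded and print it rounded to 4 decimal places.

G0 X0.50 Y-1.50 Z20.52
G1 X3.50 Y-6.70 E0.2396
G1 X9.50 Y-6.70 E0.4791
G1 X12.50 Y-1.50 E0.7187
G1 X9.50 Y3.70 E0.9583
G1 X3.50 Y3.70 E1.1978
G1 X0.50 Y-1.50 E1.4374

At z = 20.52 mm: the cube does not reach this height (z outside [0, 6.5]); the r=6 cylinder at (6.5, -1.5) gives a regular 6-gon of circumradius 6 (constant along its height); the sphere at (15.5, 3) is absent (|z−center|=8.520 > r=7); Taking the union: only the r=6 cylinder at (6.5, -1.5) is present, so the union is just that shape — 1 connected region. The outline is a single polygon with 6 vertices. Extrusion per mm of travel: 0.8 × 0.12 / (π × 0.875²) = 0.039912. Accumulating E over each segment gives final E = 1.4374.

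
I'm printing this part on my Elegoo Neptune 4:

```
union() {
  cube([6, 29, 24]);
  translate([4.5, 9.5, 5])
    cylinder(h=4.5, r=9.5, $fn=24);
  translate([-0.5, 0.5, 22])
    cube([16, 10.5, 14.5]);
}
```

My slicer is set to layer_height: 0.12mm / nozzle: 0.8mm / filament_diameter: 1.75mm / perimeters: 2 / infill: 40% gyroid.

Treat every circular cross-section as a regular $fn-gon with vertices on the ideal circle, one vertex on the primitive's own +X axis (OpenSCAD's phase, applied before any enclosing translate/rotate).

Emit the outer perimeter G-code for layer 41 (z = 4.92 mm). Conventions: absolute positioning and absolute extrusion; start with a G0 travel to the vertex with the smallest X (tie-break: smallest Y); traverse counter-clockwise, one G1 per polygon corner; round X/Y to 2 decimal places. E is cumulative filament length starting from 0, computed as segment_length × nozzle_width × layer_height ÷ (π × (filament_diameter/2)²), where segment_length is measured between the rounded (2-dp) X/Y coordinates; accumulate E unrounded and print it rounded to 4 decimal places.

G0 X0.00 Y0.00 Z4.92
G1 X6.00 Y0.00 E0.2395
G1 X6.00 Y29.00 E1.3969
G1 X0.00 Y29.00 E1.6364
G1 X0.00 Y0.00 E2.7939

At z = 4.92 mm: the cube (footprint 6×29) is included at this height; the cylinder at (4.5, 9.5) is absent (z outside [5, 9.5]); the cube at (-0.5, 0.5) is absent (z outside [22, 36.5]); Combining (union): only the 6×29 cube is present, so the union is just that shape — 1 connected region. The outline is a single polygon with 4 vertices. Extrusion per mm of travel: 0.8 × 0.12 / (π × 0.875²) = 0.039912. Accumulating E over each segment gives final E = 2.7939.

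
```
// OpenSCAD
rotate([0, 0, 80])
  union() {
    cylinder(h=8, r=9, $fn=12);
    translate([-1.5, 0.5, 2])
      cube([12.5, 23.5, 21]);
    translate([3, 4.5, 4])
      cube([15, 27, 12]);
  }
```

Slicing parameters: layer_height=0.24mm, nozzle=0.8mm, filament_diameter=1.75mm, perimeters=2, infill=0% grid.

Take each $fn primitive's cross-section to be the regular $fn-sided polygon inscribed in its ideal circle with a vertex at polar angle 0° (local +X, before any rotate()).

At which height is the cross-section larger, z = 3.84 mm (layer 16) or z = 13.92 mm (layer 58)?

layer 58 (z = 13.92 mm)

Layer 16 (z = 3.84): the r=9 cylinder gives a regular 12-gon of circumradius 9 (constant along its height) (area = (12/2)·9.000²·sin(360°/12) = 243.00 mm²); the cube at (-1.5, 0.5) (footprint 12.5×23.5) is included at this height (area 293.75 mm²); the cube at (3, 4.5) is not intersected at this z (z outside [4, 16]); Taking the union: the regions partially overlap — summed areas 536.75 mm² minus the doubly-counted overlap 68.73 mm² gives 468.02 mm² — area = 468.02 mm²; (rotated 80° about Z; rotation is an isometry so areas/perimeters/island counts are preserved). So its area = 468.02 mm². Layer 58 (z = 13.92): the cylinder is absent (z outside [0, 8]); the cube at (-1.5, 0.5) is present — its section is the full 12.5×23.5 rectangle (area 293.75 mm²); the 15×27 cube at (3, 4.5) contributes its full rectangle (area 405.00 mm²); Combining (union): the regions partially overlap — summed areas 698.75 mm² minus the doubly-counted overlap 156.00 mm² gives 542.75 mm² — area = 542.75 mm²; (whole slice rotated 80° about Z — lengths, areas and connectivity unchanged). So its area = 542.75 mm². Layer 58 is larger (542.75 vs 468.02 mm²).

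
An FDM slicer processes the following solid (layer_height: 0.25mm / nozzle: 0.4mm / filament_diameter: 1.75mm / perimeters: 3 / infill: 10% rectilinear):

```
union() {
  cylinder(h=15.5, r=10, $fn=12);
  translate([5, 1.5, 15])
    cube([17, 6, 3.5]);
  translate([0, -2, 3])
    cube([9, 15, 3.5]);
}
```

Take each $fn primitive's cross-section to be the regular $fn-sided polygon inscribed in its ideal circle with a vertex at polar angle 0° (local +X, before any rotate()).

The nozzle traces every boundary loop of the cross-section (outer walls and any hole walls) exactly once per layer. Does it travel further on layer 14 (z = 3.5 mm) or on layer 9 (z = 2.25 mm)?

layer 14 (z = 3.5 mm)

Layer 14 (z = 3.5): the r=10 cylinder gives a regular 12-gon of circumradius 10 (constant along its height) (perimeter = 2·12·10.000·sin(180°/12) = 62.12 mm); the cube at (5, 1.5) is absent (z outside [15, 18.5]); the cube at (0, -2) is present — its section is the full 9×15 rectangle (perimeter 48.00 mm); Taking the union: the regions partially overlap (shared area 91.13 mm²), so the edge portions inside another operand are dropped and the merged outline is re-measured after clipping — boundary = 71.72 mm. So its perimeter = 71.72 mm. Layer 9 (z = 2.25): the r=10 cylinder gives a regular 12-gon of circumradius 10 (constant along its height) (perimeter = 2·12·10.000·sin(180°/12) = 62.12 mm); the cube at (5, 1.5) does not reach this height (z outside [15, 18.5]); the cube at (0, -2) is absent (z outside [3, 6.5]); Combining (union): only the r=10 cylinder is present, so the union is just that shape — boundary = 62.12 mm. So its perimeter = 62.12 mm. Layer 14 is larger (71.72 vs 62.12 mm).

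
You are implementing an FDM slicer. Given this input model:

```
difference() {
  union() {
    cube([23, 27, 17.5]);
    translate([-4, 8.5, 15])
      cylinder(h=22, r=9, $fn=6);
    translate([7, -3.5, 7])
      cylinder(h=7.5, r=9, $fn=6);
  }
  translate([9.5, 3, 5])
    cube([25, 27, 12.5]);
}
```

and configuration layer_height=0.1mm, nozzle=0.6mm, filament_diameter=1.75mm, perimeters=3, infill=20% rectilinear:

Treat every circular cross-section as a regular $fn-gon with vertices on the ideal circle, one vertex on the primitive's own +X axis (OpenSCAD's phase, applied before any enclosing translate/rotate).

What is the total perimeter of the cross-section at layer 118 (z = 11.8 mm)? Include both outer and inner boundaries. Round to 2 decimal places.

121.12 mm

At z = 11.8 mm: the cube (footprint 23×27) is included at this height (perimeter 100.00 mm); the cylinder at (-4, 8.5) is absent (z outside [15, 37]); the r=9 cylinder at (7, -3.5) gives a regular 6-gon of circumradius 9 (constant along its height) (perimeter = 2·6·9.000·sin(180°/6) = 54.00 mm); Taking the union: the regions partially overlap (shared area 49.29 mm²), so the edge portions inside another operand are dropped and the merged outline is re-measured after clipping — boundary = 121.12 mm; the cube at (9.5, 3) is present — its section is the full 25×27 rectangle (perimeter 104.00 mm); Taking the first minus the rest: starting from that combined region, the 25×27 cube at (9.5, 3) partially overlaps it — only the 324.00 mm² overlap (of its 675.00 mm²) is removed, clipping the outline — boundary = 121.12 mm. Overall, the cross-section is a single solid region. Total boundary length (outer) = 121.12 mm.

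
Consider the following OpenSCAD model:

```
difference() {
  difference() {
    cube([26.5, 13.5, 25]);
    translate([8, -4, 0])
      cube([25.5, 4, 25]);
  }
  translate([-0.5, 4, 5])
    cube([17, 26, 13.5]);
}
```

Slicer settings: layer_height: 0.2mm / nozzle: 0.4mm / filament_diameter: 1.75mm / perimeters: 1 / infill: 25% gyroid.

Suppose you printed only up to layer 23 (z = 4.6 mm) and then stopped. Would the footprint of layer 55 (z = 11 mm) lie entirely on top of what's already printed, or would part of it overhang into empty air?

entirely on top

Compare the two slices. At z = 4.6: the cube is present — its section is the full 26.5×13.5 rectangle (area 357.75 mm²); the cube at (8, -4) (footprint 25.5×4) is included at this height (area 102.00 mm²); Taking the first minus the rest: starting from the 26.5×13.5 cube (357.75 mm²), the 25.5×4 cube at (8, -4) misses the remaining region (no effect) — area = 357.75 mm²; the cube at (-0.5, 4) is not intersected at this z (z outside [5, 18.5]); Subtracting the remaining from the first: none of the subtracted shapes is present at this height, so the result so far is unchanged — area = 357.75 mm². At z = 11: the 26.5×13.5 cube contributes its full rectangle (area 357.75 mm²); the 25.5×4 cube at (8, -4) contributes its full rectangle (area 102.00 mm²); Subtracting the remaining from the first: starting from the 26.5×13.5 cube (357.75 mm²), the 25.5×4 cube at (8, -4) misses the remaining region (no effect) — area = 357.75 mm²; the 17×26 cube at (-0.5, 4) contributes its full rectangle (area 442.00 mm²); After the difference (first − rest): starting from that combined region (357.75 mm²), the 17×26 cube at (-0.5, 4) partially overlaps it — only the 156.75 mm² overlap (of its 442.00 mm²) is removed, clipping the outline — area = 201.00 mm². Checking containment: the cross-section at z = 11 is a subset of the cross-section at z = 4.6.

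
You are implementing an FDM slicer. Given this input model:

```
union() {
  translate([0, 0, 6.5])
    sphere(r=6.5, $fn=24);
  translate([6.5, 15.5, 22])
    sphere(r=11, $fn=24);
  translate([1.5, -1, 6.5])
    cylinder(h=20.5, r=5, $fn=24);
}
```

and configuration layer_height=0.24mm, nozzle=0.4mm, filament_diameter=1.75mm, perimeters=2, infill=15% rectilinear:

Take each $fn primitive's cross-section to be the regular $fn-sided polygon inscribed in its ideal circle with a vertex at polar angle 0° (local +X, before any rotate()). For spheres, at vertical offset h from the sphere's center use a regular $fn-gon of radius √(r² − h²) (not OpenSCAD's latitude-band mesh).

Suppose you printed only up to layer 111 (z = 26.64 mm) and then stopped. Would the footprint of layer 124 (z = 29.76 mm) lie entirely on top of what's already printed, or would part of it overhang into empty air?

Compare the two slices. At z = 26.64: the sphere does not reach this height (|z−center|=20.140 > r=6.5); the r=11 sphere at (6.5, 15.5) slices to a regular 24-gon of circumradius 9.973 (√(r²−h²) with h=4.64 from center) (area = (24/2)·9.973²·sin(360°/24) = 308.94 mm²); the r=5 cylinder at (1.5, -1) contributes a regular 24-gon of circumradius 5 (area = (24/2)·5.000²·sin(360°/24) = 77.65 mm²); Taking the union: the 2 present regions are separate (no shared area or edge), so areas and boundary lengths simply add and each stays a separate island — area = 386.58 mm². At z = 29.76: the sphere does not reach this height (|z−center|=23.260 > r=6.5); the r=11 sphere at (6.5, 15.5) contributes a regular 24-gon of circumradius √(11²−7.76²) = 7.796 (area = (24/2)·7.796²·sin(360°/24) = 188.78 mm²); the cylinder at (1.5, -1) is not intersected at this z (z outside [6.5, 27]); Merging all regions: only the r=11 sphere at (6.5, 15.5) is present, so the union is just that shape — area = 188.78 mm². Checking containment: the cross-section at z = 29.76 is a subset of the cross-section at z = 26.64.

entirely on top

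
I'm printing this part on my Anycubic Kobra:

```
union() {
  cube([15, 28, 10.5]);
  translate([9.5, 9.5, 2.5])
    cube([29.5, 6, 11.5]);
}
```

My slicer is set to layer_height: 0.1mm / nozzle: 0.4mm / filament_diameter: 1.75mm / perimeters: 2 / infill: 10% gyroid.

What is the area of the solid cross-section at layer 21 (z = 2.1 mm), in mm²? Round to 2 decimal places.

420.00 mm²

At z = 2.1 mm: the cube (footprint 15×28) is included at this height (area 420.00 mm²); the cube at (9.5, 9.5) does not reach this height (z outside [2.5, 14]); Taking the union: only the 15×28 cube is present, so the union is just that shape — area = 420.00 mm². Overall, the cross-section is a single solid region. Net area = 420.00 mm².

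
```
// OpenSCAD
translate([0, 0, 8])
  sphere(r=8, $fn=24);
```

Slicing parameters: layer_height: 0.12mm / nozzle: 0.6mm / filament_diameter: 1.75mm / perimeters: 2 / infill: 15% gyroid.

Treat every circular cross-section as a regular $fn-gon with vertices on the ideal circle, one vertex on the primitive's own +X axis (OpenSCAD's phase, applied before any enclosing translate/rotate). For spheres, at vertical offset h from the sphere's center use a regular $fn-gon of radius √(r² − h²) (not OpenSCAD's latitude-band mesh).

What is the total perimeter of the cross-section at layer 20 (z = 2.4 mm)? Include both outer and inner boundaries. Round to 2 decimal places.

35.79 mm

At z = 2.4 mm: the sphere: section is a regular 24-gon, circumradius = √(r²−h²) = √(8²−5.6²) = 5.713 (perimeter = 2·24·5.713·sin(180°/24) = 35.79 mm). Overall, the cross-section is a single solid region. Total boundary length (outer) = 35.79 mm.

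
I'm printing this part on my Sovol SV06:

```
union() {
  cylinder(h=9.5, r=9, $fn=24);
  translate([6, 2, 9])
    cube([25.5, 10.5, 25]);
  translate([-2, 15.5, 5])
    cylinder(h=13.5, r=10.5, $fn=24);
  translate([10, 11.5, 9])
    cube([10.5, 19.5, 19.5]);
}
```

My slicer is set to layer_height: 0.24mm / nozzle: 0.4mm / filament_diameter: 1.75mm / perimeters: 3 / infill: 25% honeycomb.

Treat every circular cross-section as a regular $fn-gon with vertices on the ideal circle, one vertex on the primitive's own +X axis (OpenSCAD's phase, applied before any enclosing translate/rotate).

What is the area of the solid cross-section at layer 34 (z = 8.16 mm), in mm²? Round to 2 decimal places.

At z = 8.16 mm: the cylinder: section is a regular 24-gon, circumradius r=9 (area = (24/2)·9.000²·sin(360°/24) = 251.57 mm²); the cube at (6, 2) does not reach this height (z outside [9, 34]); the r=10.5 cylinder at (-2, 15.5) gives a regular 24-gon of circumradius 10.5 (constant along its height) (area = (24/2)·10.500²·sin(360°/24) = 342.42 mm²); the cube at (10, 11.5) is not intersected at this z (z outside [9, 28.5]); Merging all regions: the regions partially overlap — summed areas 593.99 mm² minus the doubly-counted overlap 29.25 mm² gives 564.74 mm² — area = 564.74 mm². Overall, the cross-section is a single solid region. Net area = 564.74 mm².

564.74 mm²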